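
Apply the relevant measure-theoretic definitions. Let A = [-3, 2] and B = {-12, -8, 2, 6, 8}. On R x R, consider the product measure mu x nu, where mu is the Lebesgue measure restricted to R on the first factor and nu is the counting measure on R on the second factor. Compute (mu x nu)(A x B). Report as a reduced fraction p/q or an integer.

For a measurable rectangle A x B, the product measure satisfies
  (mu x nu)(A x B) = mu(A) * nu(B).
  mu(A) = 5.
  nu(B) = 5.
  (mu x nu)(A x B) = 5 * 5 = 25.

25


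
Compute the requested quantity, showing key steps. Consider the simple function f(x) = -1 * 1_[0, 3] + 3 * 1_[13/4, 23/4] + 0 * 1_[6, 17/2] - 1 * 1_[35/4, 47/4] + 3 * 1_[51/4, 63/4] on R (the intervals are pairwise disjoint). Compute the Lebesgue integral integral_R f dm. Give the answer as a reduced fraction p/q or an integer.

For a simple function f = sum_i c_i * 1_{A_i} with disjoint A_i,
  integral f dm = sum_i c_i * m(A_i).
Lengths of the A_i:
  m(A_1) = 3 - 0 = 3.
  m(A_2) = 23/4 - 13/4 = 5/2.
  m(A_3) = 17/2 - 6 = 5/2.
  m(A_4) = 47/4 - 35/4 = 3.
  m(A_5) = 63/4 - 51/4 = 3.
Contributions c_i * m(A_i):
  (-1) * (3) = -3.
  (3) * (5/2) = 15/2.
  (0) * (5/2) = 0.
  (-1) * (3) = -3.
  (3) * (3) = 9.
Total: -3 + 15/2 + 0 - 3 + 9 = 21/2.

21/2


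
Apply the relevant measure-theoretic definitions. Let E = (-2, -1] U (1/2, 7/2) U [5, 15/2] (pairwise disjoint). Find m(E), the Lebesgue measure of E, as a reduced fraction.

For pairwise disjoint intervals, m(union_i I_i) = sum_i m(I_i),
and m is invariant under swapping open/closed endpoints (single points have measure 0).
So m(E) = sum_i (b_i - a_i).
  I_1 has length -1 - (-2) = 1.
  I_2 has length 7/2 - 1/2 = 3.
  I_3 has length 15/2 - 5 = 5/2.
Summing:
  m(E) = 1 + 3 + 5/2 = 13/2.

13/2


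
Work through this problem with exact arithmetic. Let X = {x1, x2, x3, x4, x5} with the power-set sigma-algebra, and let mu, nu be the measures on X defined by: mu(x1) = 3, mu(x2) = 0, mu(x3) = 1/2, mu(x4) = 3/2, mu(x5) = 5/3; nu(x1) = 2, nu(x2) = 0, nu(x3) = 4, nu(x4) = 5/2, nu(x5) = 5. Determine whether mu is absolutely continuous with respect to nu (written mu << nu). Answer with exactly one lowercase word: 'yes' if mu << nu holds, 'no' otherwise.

mu << nu means: every nu-null measurable set is also mu-null; equivalently, for every atom x, if nu({x}) = 0 then mu({x}) = 0.
Checking each atom:
  x1: nu = 2 > 0 -> no constraint.
  x2: nu = 0, mu = 0 -> consistent with mu << nu.
  x3: nu = 4 > 0 -> no constraint.
  x4: nu = 5/2 > 0 -> no constraint.
  x5: nu = 5 > 0 -> no constraint.
No atom violates the condition. Therefore mu << nu.

yes


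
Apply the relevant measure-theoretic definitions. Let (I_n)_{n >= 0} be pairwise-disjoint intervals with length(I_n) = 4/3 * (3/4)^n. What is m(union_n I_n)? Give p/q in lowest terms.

By countable additivity of the Lebesgue measure on pairwise disjoint measurable sets,
  m(union_{n >= 0} I_n) = sum_{n >= 0} m(I_n) = sum_{n >= 0} a * r^n,
  with a = 4/3 and r = 3/4.
Since 0 < r = 3/4 < 1, the geometric series converges:
  sum_{n >= 0} a * r^n = a / (1 - r).
  = 4/3 / (1 - 3/4)
  = 4/3 / (1/4)
  = 16/3.

16/3


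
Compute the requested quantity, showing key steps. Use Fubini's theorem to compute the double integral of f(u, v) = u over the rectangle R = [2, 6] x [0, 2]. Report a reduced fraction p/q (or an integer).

f(u, v) is a tensor product of a function of u and a function of v, and both factors are bounded continuous (hence Lebesgue integrable) on the rectangle, so Fubini's theorem applies:
  integral_R f d(m x m) = (integral_a1^b1 u du) * (integral_a2^b2 1 dv).
Inner integral in u: integral_{2}^{6} u du = (6^2 - 2^2)/2
  = 16.
Inner integral in v: integral_{0}^{2} 1 dv = (2^1 - 0^1)/1
  = 2.
Product: (16) * (2) = 32.

32


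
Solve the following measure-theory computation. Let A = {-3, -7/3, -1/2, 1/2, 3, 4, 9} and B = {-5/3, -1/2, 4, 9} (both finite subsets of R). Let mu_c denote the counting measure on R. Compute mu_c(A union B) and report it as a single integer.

Counting measure on a finite set equals cardinality. By inclusion-exclusion, |A union B| = |A| + |B| - |A cap B|.
|A| = 7, |B| = 4, |A cap B| = 3.
So mu_c(A union B) = 7 + 4 - 3 = 8.

8


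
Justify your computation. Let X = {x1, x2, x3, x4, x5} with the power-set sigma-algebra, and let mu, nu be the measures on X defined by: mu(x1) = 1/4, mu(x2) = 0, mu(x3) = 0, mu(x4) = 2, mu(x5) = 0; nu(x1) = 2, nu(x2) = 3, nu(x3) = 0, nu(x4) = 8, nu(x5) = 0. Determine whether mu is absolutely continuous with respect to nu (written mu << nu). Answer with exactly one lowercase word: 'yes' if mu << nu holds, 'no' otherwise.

mu << nu means: every nu-null measurable set is also mu-null; equivalently, for every atom x, if nu({x}) = 0 then mu({x}) = 0.
Checking each atom:
  x1: nu = 2 > 0 -> no constraint.
  x2: nu = 3 > 0 -> no constraint.
  x3: nu = 0, mu = 0 -> consistent with mu << nu.
  x4: nu = 8 > 0 -> no constraint.
  x5: nu = 0, mu = 0 -> consistent with mu << nu.
No atom violates the condition. Therefore mu << nu.

yes


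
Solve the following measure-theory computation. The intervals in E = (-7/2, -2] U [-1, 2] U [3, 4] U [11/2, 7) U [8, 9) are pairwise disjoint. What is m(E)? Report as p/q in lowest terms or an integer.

For pairwise disjoint intervals, m(union_i I_i) = sum_i m(I_i),
and m is invariant under swapping open/closed endpoints (single points have measure 0).
So m(E) = sum_i (b_i - a_i).
  I_1 has length -2 - (-7/2) = 3/2.
  I_2 has length 2 - (-1) = 3.
  I_3 has length 4 - 3 = 1.
  I_4 has length 7 - 11/2 = 3/2.
  I_5 has length 9 - 8 = 1.
Summing:
  m(E) = 3/2 + 3 + 1 + 3/2 + 1 = 8.

8


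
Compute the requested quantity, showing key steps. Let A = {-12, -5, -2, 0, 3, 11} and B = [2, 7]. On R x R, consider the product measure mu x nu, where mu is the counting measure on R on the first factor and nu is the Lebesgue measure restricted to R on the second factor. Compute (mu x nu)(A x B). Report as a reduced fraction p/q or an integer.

For a measurable rectangle A x B, the product measure satisfies
  (mu x nu)(A x B) = mu(A) * nu(B).
  mu(A) = 6.
  nu(B) = 5.
  (mu x nu)(A x B) = 6 * 5 = 30.

30


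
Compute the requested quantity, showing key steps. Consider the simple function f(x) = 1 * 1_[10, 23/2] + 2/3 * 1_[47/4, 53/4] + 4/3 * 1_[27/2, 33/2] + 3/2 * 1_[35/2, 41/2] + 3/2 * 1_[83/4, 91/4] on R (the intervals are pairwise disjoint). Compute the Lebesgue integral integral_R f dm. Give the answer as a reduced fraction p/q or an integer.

For a simple function f = sum_i c_i * 1_{A_i} with disjoint A_i,
  integral f dm = sum_i c_i * m(A_i).
Lengths of the A_i:
  m(A_1) = 23/2 - 10 = 3/2.
  m(A_2) = 53/4 - 47/4 = 3/2.
  m(A_3) = 33/2 - 27/2 = 3.
  m(A_4) = 41/2 - 35/2 = 3.
  m(A_5) = 91/4 - 83/4 = 2.
Contributions c_i * m(A_i):
  (1) * (3/2) = 3/2.
  (2/3) * (3/2) = 1.
  (4/3) * (3) = 4.
  (3/2) * (3) = 9/2.
  (3/2) * (2) = 3.
Total: 3/2 + 1 + 4 + 9/2 + 3 = 14.

14


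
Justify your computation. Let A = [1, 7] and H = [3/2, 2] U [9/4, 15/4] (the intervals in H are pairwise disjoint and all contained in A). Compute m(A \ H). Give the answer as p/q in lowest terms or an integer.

The ambient interval has length m(A) = 7 - 1 = 6.
Since the holes are disjoint and sit inside A, by finite additivity
  m(H) = sum_i (b_i - a_i), and m(A \ H) = m(A) - m(H).
Computing the hole measures:
  m(H_1) = 2 - 3/2 = 1/2.
  m(H_2) = 15/4 - 9/4 = 3/2.
Summed: m(H) = 1/2 + 3/2 = 2.
So m(A \ H) = 6 - 2 = 4.

4


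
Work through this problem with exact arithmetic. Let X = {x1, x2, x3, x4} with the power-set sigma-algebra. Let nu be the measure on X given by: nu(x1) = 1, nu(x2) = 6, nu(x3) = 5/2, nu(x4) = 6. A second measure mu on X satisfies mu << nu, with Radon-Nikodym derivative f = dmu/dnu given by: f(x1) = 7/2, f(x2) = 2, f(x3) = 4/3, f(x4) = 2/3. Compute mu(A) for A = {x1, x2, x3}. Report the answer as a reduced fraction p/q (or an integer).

By the defining property of the Radon-Nikodym derivative, for every measurable set A,
  mu(A) = integral_A f dnu.
Since nu is a discrete measure concentrated on the atoms of X, the integral over A reduces to the sum
  mu(A) = sum_{x in A} f(x) * nu({x}).
Computing each term:
  x1: f(x1) * nu(x1) = 7/2 * 1 = 7/2.
  x2: f(x2) * nu(x2) = 2 * 6 = 12.
  x3: f(x3) * nu(x3) = 4/3 * 5/2 = 10/3.
Summing: mu(A) = 7/2 + 12 + 10/3 = 113/6.

113/6


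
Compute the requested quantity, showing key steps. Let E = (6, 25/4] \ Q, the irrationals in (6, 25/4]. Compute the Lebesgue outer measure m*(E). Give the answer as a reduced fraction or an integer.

The interval I = (6, 25/4] has m(I) = 25/4 - 6 = 1/4 (endpoints are measure-zero, so open/closed/half-open agree). Write I = (I cap Q) u (I \ Q). The rationals in I are countable, so m*(I cap Q) = 0 (cover each rational by intervals whose total length is arbitrarily small). By countable subadditivity m*(I) <= m*(I cap Q) + m*(I \ Q), hence m*(I \ Q) >= m(I) = 1/4. The reverse inequality m*(I \ Q) <= m*(I) = 1/4 is trivial since (I \ Q) is a subset of I. Therefore m*(I \ Q) = 1/4.

1/4


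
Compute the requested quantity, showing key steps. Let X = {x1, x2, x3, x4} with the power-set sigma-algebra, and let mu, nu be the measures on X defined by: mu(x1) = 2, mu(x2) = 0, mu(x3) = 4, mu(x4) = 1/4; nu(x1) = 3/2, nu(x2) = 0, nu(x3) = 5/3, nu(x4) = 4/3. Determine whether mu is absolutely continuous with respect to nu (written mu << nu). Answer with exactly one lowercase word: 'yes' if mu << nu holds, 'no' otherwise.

mu << nu means: every nu-null measurable set is also mu-null; equivalently, for every atom x, if nu({x}) = 0 then mu({x}) = 0.
Checking each atom:
  x1: nu = 3/2 > 0 -> no constraint.
  x2: nu = 0, mu = 0 -> consistent with mu << nu.
  x3: nu = 5/3 > 0 -> no constraint.
  x4: nu = 4/3 > 0 -> no constraint.
No atom violates the condition. Therefore mu << nu.

yes


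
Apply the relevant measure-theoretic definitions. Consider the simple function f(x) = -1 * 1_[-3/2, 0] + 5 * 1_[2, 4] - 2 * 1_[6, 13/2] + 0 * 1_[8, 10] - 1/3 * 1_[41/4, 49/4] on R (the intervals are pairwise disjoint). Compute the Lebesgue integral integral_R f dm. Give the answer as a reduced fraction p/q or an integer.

For a simple function f = sum_i c_i * 1_{A_i} with disjoint A_i,
  integral f dm = sum_i c_i * m(A_i).
Lengths of the A_i:
  m(A_1) = 0 - (-3/2) = 3/2.
  m(A_2) = 4 - 2 = 2.
  m(A_3) = 13/2 - 6 = 1/2.
  m(A_4) = 10 - 8 = 2.
  m(A_5) = 49/4 - 41/4 = 2.
Contributions c_i * m(A_i):
  (-1) * (3/2) = -3/2.
  (5) * (2) = 10.
  (-2) * (1/2) = -1.
  (0) * (2) = 0.
  (-1/3) * (2) = -2/3.
Total: -3/2 + 10 - 1 + 0 - 2/3 = 41/6.

41/6


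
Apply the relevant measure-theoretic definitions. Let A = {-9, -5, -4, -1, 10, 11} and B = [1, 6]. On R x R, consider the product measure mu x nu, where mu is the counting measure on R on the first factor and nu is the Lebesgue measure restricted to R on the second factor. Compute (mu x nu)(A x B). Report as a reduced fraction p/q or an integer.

For a measurable rectangle A x B, the product measure satisfies
  (mu x nu)(A x B) = mu(A) * nu(B).
  mu(A) = 6.
  nu(B) = 5.
  (mu x nu)(A x B) = 6 * 5 = 30.

30


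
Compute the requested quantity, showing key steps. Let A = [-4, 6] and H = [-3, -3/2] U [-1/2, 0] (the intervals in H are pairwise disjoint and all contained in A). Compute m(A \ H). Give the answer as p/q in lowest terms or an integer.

The ambient interval has length m(A) = 6 - (-4) = 10.
Since the holes are disjoint and sit inside A, by finite additivity
  m(H) = sum_i (b_i - a_i), and m(A \ H) = m(A) - m(H).
Computing the hole measures:
  m(H_1) = -3/2 - (-3) = 3/2.
  m(H_2) = 0 - (-1/2) = 1/2.
Summed: m(H) = 3/2 + 1/2 = 2.
So m(A \ H) = 10 - 2 = 8.

8


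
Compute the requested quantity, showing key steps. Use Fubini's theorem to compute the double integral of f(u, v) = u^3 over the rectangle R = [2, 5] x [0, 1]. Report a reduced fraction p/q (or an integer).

f(u, v) is a tensor product of a function of u and a function of v, and both factors are bounded continuous (hence Lebesgue integrable) on the rectangle, so Fubini's theorem applies:
  integral_R f d(m x m) = (integral_a1^b1 u^3 du) * (integral_a2^b2 1 dv).
Inner integral in u: integral_{2}^{5} u^3 du = (5^4 - 2^4)/4
  = 609/4.
Inner integral in v: integral_{0}^{1} 1 dv = (1^1 - 0^1)/1
  = 1.
Product: (609/4) * (1) = 609/4.

609/4


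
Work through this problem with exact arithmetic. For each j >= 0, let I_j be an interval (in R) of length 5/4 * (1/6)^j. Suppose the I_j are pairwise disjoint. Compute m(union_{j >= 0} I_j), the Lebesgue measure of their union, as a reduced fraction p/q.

By countable additivity of the Lebesgue measure on pairwise disjoint measurable sets,
  m(union_{j >= 0} I_j) = sum_{j >= 0} m(I_j) = sum_{j >= 0} a * r^j,
  with a = 5/4 and r = 1/6.
Since 0 < r = 1/6 < 1, the geometric series converges:
  sum_{j >= 0} a * r^j = a / (1 - r).
  = 5/4 / (1 - 1/6)
  = 5/4 / (5/6)
  = 3/2.

3/2


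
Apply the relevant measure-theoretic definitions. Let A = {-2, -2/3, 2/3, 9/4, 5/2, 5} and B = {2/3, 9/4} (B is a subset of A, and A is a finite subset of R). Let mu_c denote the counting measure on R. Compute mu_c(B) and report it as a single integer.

Counting measure assigns mu_c(E) = |E| (number of elements) when E is finite.
B has 2 element(s), so mu_c(B) = 2.

2


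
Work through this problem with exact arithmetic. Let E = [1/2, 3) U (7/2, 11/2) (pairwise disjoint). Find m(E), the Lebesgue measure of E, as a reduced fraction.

For pairwise disjoint intervals, m(union_i I_i) = sum_i m(I_i),
and m is invariant under swapping open/closed endpoints (single points have measure 0).
So m(E) = sum_i (b_i - a_i).
  I_1 has length 3 - 1/2 = 5/2.
  I_2 has length 11/2 - 7/2 = 2.
Summing:
  m(E) = 5/2 + 2 = 9/2.

9/2


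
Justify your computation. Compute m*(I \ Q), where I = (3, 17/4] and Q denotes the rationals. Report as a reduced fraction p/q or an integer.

The interval I = (3, 17/4] has m(I) = 17/4 - 3 = 5/4 (endpoints are measure-zero, so open/closed/half-open agree). Write I = (I cap Q) u (I \ Q). The rationals in I are countable, so m*(I cap Q) = 0 (cover each rational by intervals whose total length is arbitrarily small). By countable subadditivity m*(I) <= m*(I cap Q) + m*(I \ Q), hence m*(I \ Q) >= m(I) = 5/4. The reverse inequality m*(I \ Q) <= m*(I) = 5/4 is trivial since (I \ Q) is a subset of I. Therefore m*(I \ Q) = 5/4.

5/4


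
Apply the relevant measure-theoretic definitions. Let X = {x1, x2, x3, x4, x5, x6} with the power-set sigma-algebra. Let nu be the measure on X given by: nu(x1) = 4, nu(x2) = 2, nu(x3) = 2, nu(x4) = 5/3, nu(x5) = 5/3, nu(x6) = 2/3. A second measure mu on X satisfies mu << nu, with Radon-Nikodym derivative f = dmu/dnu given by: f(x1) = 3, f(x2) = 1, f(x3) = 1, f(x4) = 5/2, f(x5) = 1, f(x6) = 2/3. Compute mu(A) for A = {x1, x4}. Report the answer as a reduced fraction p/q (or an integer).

By the defining property of the Radon-Nikodym derivative, for every measurable set A,
  mu(A) = integral_A f dnu.
Since nu is a discrete measure concentrated on the atoms of X, the integral over A reduces to the sum
  mu(A) = sum_{x in A} f(x) * nu({x}).
Computing each term:
  x1: f(x1) * nu(x1) = 3 * 4 = 12.
  x4: f(x4) * nu(x4) = 5/2 * 5/3 = 25/6.
Summing: mu(A) = 12 + 25/6 = 97/6.

97/6


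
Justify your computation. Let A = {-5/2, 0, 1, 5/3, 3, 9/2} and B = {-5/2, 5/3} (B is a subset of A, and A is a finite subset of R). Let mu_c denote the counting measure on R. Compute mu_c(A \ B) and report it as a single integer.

Counting measure assigns mu_c(E) = |E| (number of elements) when E is finite. For B subset A, A \ B is the set of elements of A not in B, so |A \ B| = |A| - |B|.
|A| = 6, |B| = 2, so mu_c(A \ B) = 6 - 2 = 4.

4


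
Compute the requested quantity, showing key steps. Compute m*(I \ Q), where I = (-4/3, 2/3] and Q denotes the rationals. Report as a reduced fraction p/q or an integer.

The interval I = (-4/3, 2/3] has m(I) = 2/3 - (-4/3) = 2 (endpoints are measure-zero, so open/closed/half-open agree). Write I = (I cap Q) u (I \ Q). The rationals in I are countable, so m*(I cap Q) = 0 (cover each rational by intervals whose total length is arbitrarily small). By countable subadditivity m*(I) <= m*(I cap Q) + m*(I \ Q), hence m*(I \ Q) >= m(I) = 2. The reverse inequality m*(I \ Q) <= m*(I) = 2 is trivial since (I \ Q) is a subset of I. Therefore m*(I \ Q) = 2.

2


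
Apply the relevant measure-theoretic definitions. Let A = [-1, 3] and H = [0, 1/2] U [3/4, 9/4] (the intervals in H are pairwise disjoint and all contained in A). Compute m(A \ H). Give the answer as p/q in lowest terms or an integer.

The ambient interval has length m(A) = 3 - (-1) = 4.
Since the holes are disjoint and sit inside A, by finite additivity
  m(H) = sum_i (b_i - a_i), and m(A \ H) = m(A) - m(H).
Computing the hole measures:
  m(H_1) = 1/2 - 0 = 1/2.
  m(H_2) = 9/4 - 3/4 = 3/2.
Summed: m(H) = 1/2 + 3/2 = 2.
So m(A \ H) = 4 - 2 = 2.

2


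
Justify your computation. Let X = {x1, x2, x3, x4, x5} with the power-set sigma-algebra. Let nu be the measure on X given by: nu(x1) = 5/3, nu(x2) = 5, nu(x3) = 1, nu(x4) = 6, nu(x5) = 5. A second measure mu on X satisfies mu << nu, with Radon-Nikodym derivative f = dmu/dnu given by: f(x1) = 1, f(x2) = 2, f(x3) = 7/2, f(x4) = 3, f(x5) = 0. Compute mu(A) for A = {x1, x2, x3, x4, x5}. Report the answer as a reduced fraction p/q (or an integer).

By the defining property of the Radon-Nikodym derivative, for every measurable set A,
  mu(A) = integral_A f dnu.
Since nu is a discrete measure concentrated on the atoms of X, the integral over A reduces to the sum
  mu(A) = sum_{x in A} f(x) * nu({x}).
Computing each term:
  x1: f(x1) * nu(x1) = 1 * 5/3 = 5/3.
  x2: f(x2) * nu(x2) = 2 * 5 = 10.
  x3: f(x3) * nu(x3) = 7/2 * 1 = 7/2.
  x4: f(x4) * nu(x4) = 3 * 6 = 18.
  x5: f(x5) * nu(x5) = 0 * 5 = 0.
Summing: mu(A) = 5/3 + 10 + 7/2 + 18 + 0 = 199/6.

199/6


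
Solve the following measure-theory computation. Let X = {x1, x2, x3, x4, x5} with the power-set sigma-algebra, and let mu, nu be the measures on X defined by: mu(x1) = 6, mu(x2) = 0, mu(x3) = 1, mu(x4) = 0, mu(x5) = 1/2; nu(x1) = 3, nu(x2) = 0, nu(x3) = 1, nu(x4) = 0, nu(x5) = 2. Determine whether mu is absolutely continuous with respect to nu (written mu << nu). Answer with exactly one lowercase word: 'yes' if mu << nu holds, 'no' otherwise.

mu << nu means: every nu-null measurable set is also mu-null; equivalently, for every atom x, if nu({x}) = 0 then mu({x}) = 0.
Checking each atom:
  x1: nu = 3 > 0 -> no constraint.
  x2: nu = 0, mu = 0 -> consistent with mu << nu.
  x3: nu = 1 > 0 -> no constraint.
  x4: nu = 0, mu = 0 -> consistent with mu << nu.
  x5: nu = 2 > 0 -> no constraint.
No atom violates the condition. Therefore mu << nu.

yes


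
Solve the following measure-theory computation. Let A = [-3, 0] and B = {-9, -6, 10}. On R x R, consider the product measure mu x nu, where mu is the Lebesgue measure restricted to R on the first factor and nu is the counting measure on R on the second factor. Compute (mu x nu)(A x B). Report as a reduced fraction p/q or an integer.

For a measurable rectangle A x B, the product measure satisfies
  (mu x nu)(A x B) = mu(A) * nu(B).
  mu(A) = 3.
  nu(B) = 3.
  (mu x nu)(A x B) = 3 * 3 = 9.

9


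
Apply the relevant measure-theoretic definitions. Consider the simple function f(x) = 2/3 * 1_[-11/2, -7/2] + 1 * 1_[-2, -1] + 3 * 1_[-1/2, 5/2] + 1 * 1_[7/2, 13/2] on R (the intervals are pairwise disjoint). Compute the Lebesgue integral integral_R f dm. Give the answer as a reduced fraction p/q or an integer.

For a simple function f = sum_i c_i * 1_{A_i} with disjoint A_i,
  integral f dm = sum_i c_i * m(A_i).
Lengths of the A_i:
  m(A_1) = -7/2 - (-11/2) = 2.
  m(A_2) = -1 - (-2) = 1.
  m(A_3) = 5/2 - (-1/2) = 3.
  m(A_4) = 13/2 - 7/2 = 3.
Contributions c_i * m(A_i):
  (2/3) * (2) = 4/3.
  (1) * (1) = 1.
  (3) * (3) = 9.
  (1) * (3) = 3.
Total: 4/3 + 1 + 9 + 3 = 43/3.

43/3


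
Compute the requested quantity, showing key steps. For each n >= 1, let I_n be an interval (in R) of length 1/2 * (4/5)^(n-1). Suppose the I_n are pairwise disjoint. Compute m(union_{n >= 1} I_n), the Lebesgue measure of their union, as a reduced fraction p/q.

By countable additivity of the Lebesgue measure on pairwise disjoint measurable sets,
  m(union_{n >= 1} I_n) = sum_{n >= 1} m(I_n) = sum_{n >= 1} a * r^(n-1),
  with a = 1/2 and r = 4/5.
Since 0 < r = 4/5 < 1, the geometric series converges:
  sum_{n >= 1} a * r^(n-1) = a / (1 - r).
  = 1/2 / (1 - 4/5)
  = 1/2 / (1/5)
  = 5/2.

5/2


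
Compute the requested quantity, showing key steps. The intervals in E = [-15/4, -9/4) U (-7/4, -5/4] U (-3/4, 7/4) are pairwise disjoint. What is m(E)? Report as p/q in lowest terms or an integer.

For pairwise disjoint intervals, m(union_i I_i) = sum_i m(I_i),
and m is invariant under swapping open/closed endpoints (single points have measure 0).
So m(E) = sum_i (b_i - a_i).
  I_1 has length -9/4 - (-15/4) = 3/2.
  I_2 has length -5/4 - (-7/4) = 1/2.
  I_3 has length 7/4 - (-3/4) = 5/2.
Summing:
  m(E) = 3/2 + 1/2 + 5/2 = 9/2.

9/2


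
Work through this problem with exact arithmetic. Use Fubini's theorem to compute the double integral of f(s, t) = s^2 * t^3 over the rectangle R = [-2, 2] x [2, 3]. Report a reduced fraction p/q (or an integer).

f(s, t) is a tensor product of a function of s and a function of t, and both factors are bounded continuous (hence Lebesgue integrable) on the rectangle, so Fubini's theorem applies:
  integral_R f d(m x m) = (integral_a1^b1 s^2 ds) * (integral_a2^b2 t^3 dt).
Inner integral in s: integral_{-2}^{2} s^2 ds = (2^3 - (-2)^3)/3
  = 16/3.
Inner integral in t: integral_{2}^{3} t^3 dt = (3^4 - 2^4)/4
  = 65/4.
Product: (16/3) * (65/4) = 260/3.

260/3


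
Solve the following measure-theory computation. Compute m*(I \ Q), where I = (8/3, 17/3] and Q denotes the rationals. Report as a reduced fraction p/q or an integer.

The interval I = (8/3, 17/3] has m(I) = 17/3 - 8/3 = 3 (endpoints are measure-zero, so open/closed/half-open agree). Write I = (I cap Q) u (I \ Q). The rationals in I are countable, so m*(I cap Q) = 0 (cover each rational by intervals whose total length is arbitrarily small). By countable subadditivity m*(I) <= m*(I cap Q) + m*(I \ Q), hence m*(I \ Q) >= m(I) = 3. The reverse inequality m*(I \ Q) <= m*(I) = 3 is trivial since (I \ Q) is a subset of I. Therefore m*(I \ Q) = 3.

3


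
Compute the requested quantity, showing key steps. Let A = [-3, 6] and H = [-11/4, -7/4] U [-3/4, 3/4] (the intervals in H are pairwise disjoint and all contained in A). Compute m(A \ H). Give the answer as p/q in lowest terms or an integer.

The ambient interval has length m(A) = 6 - (-3) = 9.
Since the holes are disjoint and sit inside A, by finite additivity
  m(H) = sum_i (b_i - a_i), and m(A \ H) = m(A) - m(H).
Computing the hole measures:
  m(H_1) = -7/4 - (-11/4) = 1.
  m(H_2) = 3/4 - (-3/4) = 3/2.
Summed: m(H) = 1 + 3/2 = 5/2.
So m(A \ H) = 9 - 5/2 = 13/2.

13/2


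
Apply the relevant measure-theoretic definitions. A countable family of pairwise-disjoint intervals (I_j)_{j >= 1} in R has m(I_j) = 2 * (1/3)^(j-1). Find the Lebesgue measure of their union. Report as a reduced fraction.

By countable additivity of the Lebesgue measure on pairwise disjoint measurable sets,
  m(union_{j >= 1} I_j) = sum_{j >= 1} m(I_j) = sum_{j >= 1} a * r^(j-1),
  with a = 2 and r = 1/3.
Since 0 < r = 1/3 < 1, the geometric series converges:
  sum_{j >= 1} a * r^(j-1) = a / (1 - r).
  = 2 / (1 - 1/3)
  = 2 / (2/3)
  = 3.

3


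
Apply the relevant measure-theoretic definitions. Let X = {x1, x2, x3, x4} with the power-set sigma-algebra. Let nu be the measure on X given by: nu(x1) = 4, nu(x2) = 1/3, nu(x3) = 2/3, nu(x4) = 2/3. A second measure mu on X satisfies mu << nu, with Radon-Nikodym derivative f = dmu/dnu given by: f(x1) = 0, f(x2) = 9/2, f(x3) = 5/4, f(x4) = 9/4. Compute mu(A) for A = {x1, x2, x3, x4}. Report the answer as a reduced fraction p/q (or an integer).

By the defining property of the Radon-Nikodym derivative, for every measurable set A,
  mu(A) = integral_A f dnu.
Since nu is a discrete measure concentrated on the atoms of X, the integral over A reduces to the sum
  mu(A) = sum_{x in A} f(x) * nu({x}).
Computing each term:
  x1: f(x1) * nu(x1) = 0 * 4 = 0.
  x2: f(x2) * nu(x2) = 9/2 * 1/3 = 3/2.
  x3: f(x3) * nu(x3) = 5/4 * 2/3 = 5/6.
  x4: f(x4) * nu(x4) = 9/4 * 2/3 = 3/2.
Summing: mu(A) = 0 + 3/2 + 5/6 + 3/2 = 23/6.

23/6


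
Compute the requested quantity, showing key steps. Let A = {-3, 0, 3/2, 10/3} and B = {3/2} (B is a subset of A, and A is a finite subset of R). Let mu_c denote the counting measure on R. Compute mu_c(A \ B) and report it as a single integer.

Counting measure assigns mu_c(E) = |E| (number of elements) when E is finite. For B subset A, A \ B is the set of elements of A not in B, so |A \ B| = |A| - |B|.
|A| = 4, |B| = 1, so mu_c(A \ B) = 4 - 1 = 3.

3


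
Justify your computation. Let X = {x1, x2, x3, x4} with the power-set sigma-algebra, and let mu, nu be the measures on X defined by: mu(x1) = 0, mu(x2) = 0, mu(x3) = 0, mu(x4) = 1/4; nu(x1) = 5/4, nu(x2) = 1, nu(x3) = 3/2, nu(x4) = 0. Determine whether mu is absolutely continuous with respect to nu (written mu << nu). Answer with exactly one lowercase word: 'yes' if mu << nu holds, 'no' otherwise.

mu << nu means: every nu-null measurable set is also mu-null; equivalently, for every atom x, if nu({x}) = 0 then mu({x}) = 0.
Checking each atom:
  x1: nu = 5/4 > 0 -> no constraint.
  x2: nu = 1 > 0 -> no constraint.
  x3: nu = 3/2 > 0 -> no constraint.
  x4: nu = 0, mu = 1/4 > 0 -> violates mu << nu.
The atom(s) x4 violate the condition (nu = 0 but mu > 0). Therefore mu is NOT absolutely continuous w.r.t. nu.

no


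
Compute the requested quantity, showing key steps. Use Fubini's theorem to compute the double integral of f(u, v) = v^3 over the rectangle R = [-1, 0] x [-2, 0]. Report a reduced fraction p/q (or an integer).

f(u, v) is a tensor product of a function of u and a function of v, and both factors are bounded continuous (hence Lebesgue integrable) on the rectangle, so Fubini's theorem applies:
  integral_R f d(m x m) = (integral_a1^b1 1 du) * (integral_a2^b2 v^3 dv).
Inner integral in u: integral_{-1}^{0} 1 du = (0^1 - (-1)^1)/1
  = 1.
Inner integral in v: integral_{-2}^{0} v^3 dv = (0^4 - (-2)^4)/4
  = -4.
Product: (1) * (-4) = -4.

-4


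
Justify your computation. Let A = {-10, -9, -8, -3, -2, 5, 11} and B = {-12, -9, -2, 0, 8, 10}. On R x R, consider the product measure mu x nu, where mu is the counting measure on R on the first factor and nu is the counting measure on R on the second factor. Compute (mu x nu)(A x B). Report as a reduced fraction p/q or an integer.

For a measurable rectangle A x B, the product measure satisfies
  (mu x nu)(A x B) = mu(A) * nu(B).
  mu(A) = 7.
  nu(B) = 6.
  (mu x nu)(A x B) = 7 * 6 = 42.

42


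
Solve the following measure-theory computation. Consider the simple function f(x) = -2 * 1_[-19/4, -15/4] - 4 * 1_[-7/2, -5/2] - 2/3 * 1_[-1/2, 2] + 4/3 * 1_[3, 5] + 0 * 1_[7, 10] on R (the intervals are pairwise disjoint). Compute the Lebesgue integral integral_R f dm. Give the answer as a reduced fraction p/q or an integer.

For a simple function f = sum_i c_i * 1_{A_i} with disjoint A_i,
  integral f dm = sum_i c_i * m(A_i).
Lengths of the A_i:
  m(A_1) = -15/4 - (-19/4) = 1.
  m(A_2) = -5/2 - (-7/2) = 1.
  m(A_3) = 2 - (-1/2) = 5/2.
  m(A_4) = 5 - 3 = 2.
  m(A_5) = 10 - 7 = 3.
Contributions c_i * m(A_i):
  (-2) * (1) = -2.
  (-4) * (1) = -4.
  (-2/3) * (5/2) = -5/3.
  (4/3) * (2) = 8/3.
  (0) * (3) = 0.
Total: -2 - 4 - 5/3 + 8/3 + 0 = -5.

-5


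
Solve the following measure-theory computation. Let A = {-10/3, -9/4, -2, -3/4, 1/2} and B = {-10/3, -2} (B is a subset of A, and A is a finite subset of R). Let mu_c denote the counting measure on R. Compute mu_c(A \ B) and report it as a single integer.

Counting measure assigns mu_c(E) = |E| (number of elements) when E is finite. For B subset A, A \ B is the set of elements of A not in B, so |A \ B| = |A| - |B|.
|A| = 5, |B| = 2, so mu_c(A \ B) = 5 - 2 = 3.

3


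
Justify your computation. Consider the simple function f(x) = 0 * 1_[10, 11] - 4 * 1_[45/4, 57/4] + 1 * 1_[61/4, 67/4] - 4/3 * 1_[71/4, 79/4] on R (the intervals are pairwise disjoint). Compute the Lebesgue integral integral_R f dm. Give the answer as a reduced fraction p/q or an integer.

For a simple function f = sum_i c_i * 1_{A_i} with disjoint A_i,
  integral f dm = sum_i c_i * m(A_i).
Lengths of the A_i:
  m(A_1) = 11 - 10 = 1.
  m(A_2) = 57/4 - 45/4 = 3.
  m(A_3) = 67/4 - 61/4 = 3/2.
  m(A_4) = 79/4 - 71/4 = 2.
Contributions c_i * m(A_i):
  (0) * (1) = 0.
  (-4) * (3) = -12.
  (1) * (3/2) = 3/2.
  (-4/3) * (2) = -8/3.
Total: 0 - 12 + 3/2 - 8/3 = -79/6.

-79/6


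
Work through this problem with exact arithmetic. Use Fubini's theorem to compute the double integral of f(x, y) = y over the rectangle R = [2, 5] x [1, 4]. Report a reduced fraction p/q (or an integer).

f(x, y) is a tensor product of a function of x and a function of y, and both factors are bounded continuous (hence Lebesgue integrable) on the rectangle, so Fubini's theorem applies:
  integral_R f d(m x m) = (integral_a1^b1 1 dx) * (integral_a2^b2 y dy).
Inner integral in x: integral_{2}^{5} 1 dx = (5^1 - 2^1)/1
  = 3.
Inner integral in y: integral_{1}^{4} y dy = (4^2 - 1^2)/2
  = 15/2.
Product: (3) * (15/2) = 45/2.

45/2


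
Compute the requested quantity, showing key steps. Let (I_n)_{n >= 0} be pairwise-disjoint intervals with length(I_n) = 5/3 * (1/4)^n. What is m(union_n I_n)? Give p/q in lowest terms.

By countable additivity of the Lebesgue measure on pairwise disjoint measurable sets,
  m(union_{n >= 0} I_n) = sum_{n >= 0} m(I_n) = sum_{n >= 0} a * r^n,
  with a = 5/3 and r = 1/4.
Since 0 < r = 1/4 < 1, the geometric series converges:
  sum_{n >= 0} a * r^n = a / (1 - r).
  = 5/3 / (1 - 1/4)
  = 5/3 / (3/4)
  = 20/9.

20/9


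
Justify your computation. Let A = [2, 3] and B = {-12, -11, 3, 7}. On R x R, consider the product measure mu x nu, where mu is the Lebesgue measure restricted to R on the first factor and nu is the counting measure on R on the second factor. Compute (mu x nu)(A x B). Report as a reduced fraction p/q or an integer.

For a measurable rectangle A x B, the product measure satisfies
  (mu x nu)(A x B) = mu(A) * nu(B).
  mu(A) = 1.
  nu(B) = 4.
  (mu x nu)(A x B) = 1 * 4 = 4.

4


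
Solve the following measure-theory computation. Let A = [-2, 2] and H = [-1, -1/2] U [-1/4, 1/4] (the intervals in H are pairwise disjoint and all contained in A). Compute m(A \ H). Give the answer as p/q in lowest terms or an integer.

The ambient interval has length m(A) = 2 - (-2) = 4.
Since the holes are disjoint and sit inside A, by finite additivity
  m(H) = sum_i (b_i - a_i), and m(A \ H) = m(A) - m(H).
Computing the hole measures:
  m(H_1) = -1/2 - (-1) = 1/2.
  m(H_2) = 1/4 - (-1/4) = 1/2.
Summed: m(H) = 1/2 + 1/2 = 1.
So m(A \ H) = 4 - 1 = 3.

3


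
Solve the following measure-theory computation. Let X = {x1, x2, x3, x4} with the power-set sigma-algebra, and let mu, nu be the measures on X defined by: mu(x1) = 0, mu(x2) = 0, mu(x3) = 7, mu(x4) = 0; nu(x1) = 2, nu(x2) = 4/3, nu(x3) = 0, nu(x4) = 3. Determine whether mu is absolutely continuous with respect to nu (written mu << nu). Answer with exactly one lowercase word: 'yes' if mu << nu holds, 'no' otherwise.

mu << nu means: every nu-null measurable set is also mu-null; equivalently, for every atom x, if nu({x}) = 0 then mu({x}) = 0.
Checking each atom:
  x1: nu = 2 > 0 -> no constraint.
  x2: nu = 4/3 > 0 -> no constraint.
  x3: nu = 0, mu = 7 > 0 -> violates mu << nu.
  x4: nu = 3 > 0 -> no constraint.
The atom(s) x3 violate the condition (nu = 0 but mu > 0). Therefore mu is NOT absolutely continuous w.r.t. nu.

no


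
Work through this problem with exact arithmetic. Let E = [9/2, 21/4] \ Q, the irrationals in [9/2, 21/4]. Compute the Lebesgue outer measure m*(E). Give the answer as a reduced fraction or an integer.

The interval I = [9/2, 21/4] has m(I) = 21/4 - 9/2 = 3/4 (endpoints are measure-zero, so open/closed/half-open agree). Write I = (I cap Q) u (I \ Q). The rationals in I are countable, so m*(I cap Q) = 0 (cover each rational by intervals whose total length is arbitrarily small). By countable subadditivity m*(I) <= m*(I cap Q) + m*(I \ Q), hence m*(I \ Q) >= m(I) = 3/4. The reverse inequality m*(I \ Q) <= m*(I) = 3/4 is trivial since (I \ Q) is a subset of I. Therefore m*(I \ Q) = 3/4.

3/4


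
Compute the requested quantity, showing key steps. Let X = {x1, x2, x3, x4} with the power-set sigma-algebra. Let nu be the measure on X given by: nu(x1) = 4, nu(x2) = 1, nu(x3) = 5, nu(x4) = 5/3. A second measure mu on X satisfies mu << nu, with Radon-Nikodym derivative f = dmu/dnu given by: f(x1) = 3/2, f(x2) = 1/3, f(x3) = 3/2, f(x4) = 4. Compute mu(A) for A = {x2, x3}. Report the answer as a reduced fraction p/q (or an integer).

By the defining property of the Radon-Nikodym derivative, for every measurable set A,
  mu(A) = integral_A f dnu.
Since nu is a discrete measure concentrated on the atoms of X, the integral over A reduces to the sum
  mu(A) = sum_{x in A} f(x) * nu({x}).
Computing each term:
  x2: f(x2) * nu(x2) = 1/3 * 1 = 1/3.
  x3: f(x3) * nu(x3) = 3/2 * 5 = 15/2.
Summing: mu(A) = 1/3 + 15/2 = 47/6.

47/6


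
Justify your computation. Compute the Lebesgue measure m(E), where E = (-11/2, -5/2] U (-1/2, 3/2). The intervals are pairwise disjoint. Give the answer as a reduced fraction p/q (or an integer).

For pairwise disjoint intervals, m(union_i I_i) = sum_i m(I_i),
and m is invariant under swapping open/closed endpoints (single points have measure 0).
So m(E) = sum_i (b_i - a_i).
  I_1 has length -5/2 - (-11/2) = 3.
  I_2 has length 3/2 - (-1/2) = 2.
Summing:
  m(E) = 3 + 2 = 5.

5


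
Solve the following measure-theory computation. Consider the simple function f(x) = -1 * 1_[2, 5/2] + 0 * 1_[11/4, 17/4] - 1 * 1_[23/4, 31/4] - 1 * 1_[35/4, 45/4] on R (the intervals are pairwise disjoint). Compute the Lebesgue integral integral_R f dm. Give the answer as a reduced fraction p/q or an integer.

For a simple function f = sum_i c_i * 1_{A_i} with disjoint A_i,
  integral f dm = sum_i c_i * m(A_i).
Lengths of the A_i:
  m(A_1) = 5/2 - 2 = 1/2.
  m(A_2) = 17/4 - 11/4 = 3/2.
  m(A_3) = 31/4 - 23/4 = 2.
  m(A_4) = 45/4 - 35/4 = 5/2.
Contributions c_i * m(A_i):
  (-1) * (1/2) = -1/2.
  (0) * (3/2) = 0.
  (-1) * (2) = -2.
  (-1) * (5/2) = -5/2.
Total: -1/2 + 0 - 2 - 5/2 = -5.

-5


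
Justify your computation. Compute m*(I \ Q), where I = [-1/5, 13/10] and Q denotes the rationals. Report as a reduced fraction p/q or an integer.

The interval I = [-1/5, 13/10] has m(I) = 13/10 - (-1/5) = 3/2 (endpoints are measure-zero, so open/closed/half-open agree). Write I = (I cap Q) u (I \ Q). The rationals in I are countable, so m*(I cap Q) = 0 (cover each rational by intervals whose total length is arbitrarily small). By countable subadditivity m*(I) <= m*(I cap Q) + m*(I \ Q), hence m*(I \ Q) >= m(I) = 3/2. The reverse inequality m*(I \ Q) <= m*(I) = 3/2 is trivial since (I \ Q) is a subset of I. Therefore m*(I \ Q) = 3/2.

3/2


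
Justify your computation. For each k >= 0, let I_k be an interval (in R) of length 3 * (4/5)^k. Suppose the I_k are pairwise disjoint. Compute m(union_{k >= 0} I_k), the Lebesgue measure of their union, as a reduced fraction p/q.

By countable additivity of the Lebesgue measure on pairwise disjoint measurable sets,
  m(union_{k >= 0} I_k) = sum_{k >= 0} m(I_k) = sum_{k >= 0} a * r^k,
  with a = 3 and r = 4/5.
Since 0 < r = 4/5 < 1, the geometric series converges:
  sum_{k >= 0} a * r^k = a / (1 - r).
  = 3 / (1 - 4/5)
  = 3 / (1/5)
  = 15.

15


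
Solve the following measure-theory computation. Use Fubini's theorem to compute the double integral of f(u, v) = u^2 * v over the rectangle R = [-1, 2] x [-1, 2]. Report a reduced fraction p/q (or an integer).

f(u, v) is a tensor product of a function of u and a function of v, and both factors are bounded continuous (hence Lebesgue integrable) on the rectangle, so Fubini's theorem applies:
  integral_R f d(m x m) = (integral_a1^b1 u^2 du) * (integral_a2^b2 v dv).
Inner integral in u: integral_{-1}^{2} u^2 du = (2^3 - (-1)^3)/3
  = 3.
Inner integral in v: integral_{-1}^{2} v dv = (2^2 - (-1)^2)/2
  = 3/2.
Product: (3) * (3/2) = 9/2.

9/2


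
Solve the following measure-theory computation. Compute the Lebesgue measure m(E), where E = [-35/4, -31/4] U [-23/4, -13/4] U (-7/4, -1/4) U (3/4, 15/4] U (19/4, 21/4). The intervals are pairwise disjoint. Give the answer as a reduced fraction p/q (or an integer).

For pairwise disjoint intervals, m(union_i I_i) = sum_i m(I_i),
and m is invariant under swapping open/closed endpoints (single points have measure 0).
So m(E) = sum_i (b_i - a_i).
  I_1 has length -31/4 - (-35/4) = 1.
  I_2 has length -13/4 - (-23/4) = 5/2.
  I_3 has length -1/4 - (-7/4) = 3/2.
  I_4 has length 15/4 - 3/4 = 3.
  I_5 has length 21/4 - 19/4 = 1/2.
Summing:
  m(E) = 1 + 5/2 + 3/2 + 3 + 1/2 = 17/2.

17/2


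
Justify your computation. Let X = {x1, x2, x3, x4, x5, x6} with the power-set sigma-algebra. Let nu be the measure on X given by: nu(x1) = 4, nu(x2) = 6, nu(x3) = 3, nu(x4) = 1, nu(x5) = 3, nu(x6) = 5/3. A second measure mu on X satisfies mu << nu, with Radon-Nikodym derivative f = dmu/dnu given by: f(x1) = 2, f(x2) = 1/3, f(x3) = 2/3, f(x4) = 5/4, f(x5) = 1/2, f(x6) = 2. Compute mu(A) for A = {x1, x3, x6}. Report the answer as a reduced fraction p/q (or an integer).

By the defining property of the Radon-Nikodym derivative, for every measurable set A,
  mu(A) = integral_A f dnu.
Since nu is a discrete measure concentrated on the atoms of X, the integral over A reduces to the sum
  mu(A) = sum_{x in A} f(x) * nu({x}).
Computing each term:
  x1: f(x1) * nu(x1) = 2 * 4 = 8.
  x3: f(x3) * nu(x3) = 2/3 * 3 = 2.
  x6: f(x6) * nu(x6) = 2 * 5/3 = 10/3.
Summing: mu(A) = 8 + 2 + 10/3 = 40/3.

40/3


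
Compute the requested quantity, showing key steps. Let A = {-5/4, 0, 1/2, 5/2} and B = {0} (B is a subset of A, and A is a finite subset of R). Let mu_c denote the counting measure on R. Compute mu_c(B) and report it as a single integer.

Counting measure assigns mu_c(E) = |E| (number of elements) when E is finite.
B has 1 element(s), so mu_c(B) = 1.

1


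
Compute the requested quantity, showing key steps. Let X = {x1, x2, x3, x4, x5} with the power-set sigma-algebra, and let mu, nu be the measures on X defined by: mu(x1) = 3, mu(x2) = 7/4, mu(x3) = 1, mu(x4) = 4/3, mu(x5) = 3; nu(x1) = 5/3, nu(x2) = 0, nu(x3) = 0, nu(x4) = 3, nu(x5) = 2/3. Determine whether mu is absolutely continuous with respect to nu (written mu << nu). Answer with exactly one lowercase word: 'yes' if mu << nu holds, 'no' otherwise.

mu << nu means: every nu-null measurable set is also mu-null; equivalently, for every atom x, if nu({x}) = 0 then mu({x}) = 0.
Checking each atom:
  x1: nu = 5/3 > 0 -> no constraint.
  x2: nu = 0, mu = 7/4 > 0 -> violates mu << nu.
  x3: nu = 0, mu = 1 > 0 -> violates mu << nu.
  x4: nu = 3 > 0 -> no constraint.
  x5: nu = 2/3 > 0 -> no constraint.
The atom(s) x2, x3 violate the condition (nu = 0 but mu > 0). Therefore mu is NOT absolutely continuous w.r.t. nu.

no


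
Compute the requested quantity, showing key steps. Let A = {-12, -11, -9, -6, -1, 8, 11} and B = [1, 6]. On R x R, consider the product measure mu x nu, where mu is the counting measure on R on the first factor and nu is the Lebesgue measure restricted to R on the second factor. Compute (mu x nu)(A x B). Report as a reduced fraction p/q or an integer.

For a measurable rectangle A x B, the product measure satisfies
  (mu x nu)(A x B) = mu(A) * nu(B).
  mu(A) = 7.
  nu(B) = 5.
  (mu x nu)(A x B) = 7 * 5 = 35.

35


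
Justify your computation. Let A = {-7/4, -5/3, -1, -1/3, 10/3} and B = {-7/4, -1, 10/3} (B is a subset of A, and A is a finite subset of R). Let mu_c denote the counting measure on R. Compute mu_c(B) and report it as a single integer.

Counting measure assigns mu_c(E) = |E| (number of elements) when E is finite.
B has 3 element(s), so mu_c(B) = 3.

3
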